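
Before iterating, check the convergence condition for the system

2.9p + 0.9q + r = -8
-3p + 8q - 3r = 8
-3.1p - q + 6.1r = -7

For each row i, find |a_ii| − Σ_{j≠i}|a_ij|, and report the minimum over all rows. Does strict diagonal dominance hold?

1

row 1: |2.9| − (0.9+1) = 1
row 2: |8| − (3+3) = 2
row 3: |6.1| − (3.1+1) = 2
minimum over rows = 1 → strictly diagonally dominant (convergence guaranteed)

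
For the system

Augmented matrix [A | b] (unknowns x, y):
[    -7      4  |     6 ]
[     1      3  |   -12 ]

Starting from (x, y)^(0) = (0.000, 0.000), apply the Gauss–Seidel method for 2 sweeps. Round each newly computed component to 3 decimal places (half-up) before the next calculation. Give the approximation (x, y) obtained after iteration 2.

Iteration 1:
  x = (6 - (4)·0.000) / (-7) = -0.857
  y = (-12 - (1)·-0.857) / (3) = -3.714
Iteration 2:
  x = (6 - (4)·-3.714) / (-7) = -2.979
  y = (-12 - (1)·-2.979) / (3) = -3.007

(-2.979, -3.007)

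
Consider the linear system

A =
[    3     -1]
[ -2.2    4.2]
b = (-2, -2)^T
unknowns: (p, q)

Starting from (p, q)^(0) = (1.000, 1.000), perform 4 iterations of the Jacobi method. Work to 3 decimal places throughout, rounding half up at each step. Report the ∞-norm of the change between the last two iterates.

0.122

Iteration 1:
  p = (-2 - (-1)·1.000) / (3) = -0.333
  q = (-2 - (-2.2)·1.000) / (4.2) = 0.048
Iteration 2:
  p = (-2 - (-1)·0.048) / (3) = -0.651
  q = (-2 - (-2.2)·-0.333) / (4.2) = -0.651
Iteration 3:
  p = (-2 - (-1)·-0.651) / (3) = -0.884
  q = (-2 - (-2.2)·-0.651) / (4.2) = -0.817
Iteration 4:
  p = (-2 - (-1)·-0.817) / (3) = -0.939
  q = (-2 - (-2.2)·-0.884) / (4.2) = -0.939
Change: (-0.055, -0.122) → max |·| = 0.122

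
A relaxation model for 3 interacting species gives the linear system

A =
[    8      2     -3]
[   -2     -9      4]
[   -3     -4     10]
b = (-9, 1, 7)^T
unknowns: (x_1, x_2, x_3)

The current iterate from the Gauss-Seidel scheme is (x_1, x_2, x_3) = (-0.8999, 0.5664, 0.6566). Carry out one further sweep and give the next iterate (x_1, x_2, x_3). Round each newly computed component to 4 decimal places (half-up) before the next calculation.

(-1.0204, 0.4075, 0.5569)

One sweep:
  x_1 = (-9 - (2)·0.5664 - (-3)·0.6566) / (8) = -1.0204
  x_2 = (1 - (-2)·-1.0204 - (4)·0.6566) / (-9) = 0.4075
  x_3 = (7 - (-3)·-1.0204 - (-4)·0.4075) / (10) = 0.5569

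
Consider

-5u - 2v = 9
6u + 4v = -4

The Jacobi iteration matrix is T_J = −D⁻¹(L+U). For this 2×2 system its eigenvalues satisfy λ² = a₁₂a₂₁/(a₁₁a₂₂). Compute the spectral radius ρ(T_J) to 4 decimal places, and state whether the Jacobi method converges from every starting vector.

0.7746

a₁₂a₂₁/(a₁₁a₂₂) = (-2)·(6) / ((-5)·(4)) = 0.600000
ρ = √|0.600000| = √0.600000 = 0.7746
ρ < 1, so Jacobi converges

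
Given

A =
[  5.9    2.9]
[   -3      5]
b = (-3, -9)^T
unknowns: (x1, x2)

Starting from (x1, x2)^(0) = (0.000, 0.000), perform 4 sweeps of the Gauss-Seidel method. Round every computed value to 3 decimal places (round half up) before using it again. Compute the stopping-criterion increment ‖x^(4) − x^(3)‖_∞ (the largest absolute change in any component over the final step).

0.090

Iteration 1:
  x1 = (-3 - (2.9)·0.000) / (5.9) = -0.508
  x2 = (-9 - (-3)·-0.508) / (5) = -2.105
Iteration 2:
  x1 = (-3 - (2.9)·-2.105) / (5.9) = 0.526
  x2 = (-9 - (-3)·0.526) / (5) = -1.484
Iteration 3:
  x1 = (-3 - (2.9)·-1.484) / (5.9) = 0.221
  x2 = (-9 - (-3)·0.221) / (5) = -1.667
Iteration 4:
  x1 = (-3 - (2.9)·-1.667) / (5.9) = 0.311
  x2 = (-9 - (-3)·0.311) / (5) = -1.613
Change: (0.090, 0.054) → max |·| = 0.090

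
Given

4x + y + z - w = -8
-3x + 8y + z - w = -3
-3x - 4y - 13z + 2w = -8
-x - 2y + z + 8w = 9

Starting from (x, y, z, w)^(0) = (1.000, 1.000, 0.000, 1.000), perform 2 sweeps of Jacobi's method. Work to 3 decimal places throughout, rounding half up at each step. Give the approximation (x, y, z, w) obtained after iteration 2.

(-1.714, -0.966, 1.269, 0.877)

Iteration 1:
  x = (-8 - (1)·1.000 - (1)·0.000 - (-1)·1.000) / (4) = -2.000
  y = (-3 - (-3)·1.000 - (1)·0.000 - (-1)·1.000) / (8) = 0.125
  z = (-8 - (-3)·1.000 - (-4)·1.000 - (2)·1.000) / (-13) = 0.231
  w = (9 - (-1)·1.000 - (-2)·1.000 - (1)·0.000) / (8) = 1.500
Iteration 2:
  x = (-8 - (1)·0.125 - (1)·0.231 - (-1)·1.500) / (4) = -1.714
  y = (-3 - (-3)·-2.000 - (1)·0.231 - (-1)·1.500) / (8) = -0.966
  z = (-8 - (-3)·-2.000 - (-4)·0.125 - (2)·1.500) / (-13) = 1.269
  w = (9 - (-1)·-2.000 - (-2)·0.125 - (1)·0.231) / (8) = 0.877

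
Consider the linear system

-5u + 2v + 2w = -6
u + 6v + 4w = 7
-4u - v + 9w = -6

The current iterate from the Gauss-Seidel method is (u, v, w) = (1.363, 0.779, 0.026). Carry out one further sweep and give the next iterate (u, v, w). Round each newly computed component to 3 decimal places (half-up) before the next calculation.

One sweep:
  u = (-6 - (2)·0.779 - (2)·0.026) / (-5) = 1.522
  v = (7 - (1)·1.522 - (4)·0.026) / (6) = 0.896
  w = (-6 - (-4)·1.522 - (-1)·0.896) / (9) = 0.109

(1.522, 0.896, 0.109)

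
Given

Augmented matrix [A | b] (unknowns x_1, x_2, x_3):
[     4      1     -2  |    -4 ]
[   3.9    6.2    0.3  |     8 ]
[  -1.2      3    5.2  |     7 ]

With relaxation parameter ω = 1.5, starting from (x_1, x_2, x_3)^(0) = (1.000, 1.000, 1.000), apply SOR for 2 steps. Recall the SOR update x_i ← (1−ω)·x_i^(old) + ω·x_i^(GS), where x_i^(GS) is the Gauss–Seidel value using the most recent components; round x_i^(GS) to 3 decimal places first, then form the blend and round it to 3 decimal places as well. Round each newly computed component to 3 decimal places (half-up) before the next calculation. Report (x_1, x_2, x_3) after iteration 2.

Iteration 1:
  x_1: GS value = (-4 - (1)·1.000 - (-2)·1.000) / (4) = -0.750;  x_1 ← (1−ω)·1.000 + ω·-0.750 = -1.625
  x_2: GS value = (8 - (3.9)·-1.625 - (0.3)·1.000) / (6.2) = 2.264;  x_2 ← (1−ω)·1.000 + ω·2.264 = 2.896
  x_3: GS value = (7 - (-1.2)·-1.625 - (3)·2.896) / (5.2) = -0.700;  x_3 ← (1−ω)·1.000 + ω·-0.700 = -1.550
Iteration 2:
  x_1: GS value = (-4 - (1)·2.896 - (-2)·-1.550) / (4) = -2.499;  x_1 ← (1−ω)·-1.625 + ω·-2.499 = -2.936
  x_2: GS value = (8 - (3.9)·-2.936 - (0.3)·-1.550) / (6.2) = 3.212;  x_2 ← (1−ω)·2.896 + ω·3.212 = 3.370
  x_3: GS value = (7 - (-1.2)·-2.936 - (3)·3.370) / (5.2) = -1.276;  x_3 ← (1−ω)·-1.550 + ω·-1.276 = -1.139

(-2.936, 3.370, -1.139)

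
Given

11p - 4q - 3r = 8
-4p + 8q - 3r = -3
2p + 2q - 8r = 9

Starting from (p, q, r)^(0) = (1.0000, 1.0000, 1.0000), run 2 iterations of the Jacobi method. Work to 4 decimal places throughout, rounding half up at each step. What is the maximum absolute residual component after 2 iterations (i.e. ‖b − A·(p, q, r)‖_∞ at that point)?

2.6021

Iteration 1:
  p = (8 - (-4)·1.0000 - (-3)·1.0000) / (11) = 1.3636
  q = (-3 - (-4)·1.0000 - (-3)·1.0000) / (8) = 0.5000
  r = (9 - (2)·1.0000 - (2)·1.0000) / (-8) = -0.6250
Iteration 2:
  p = (8 - (-4)·0.5000 - (-3)·-0.6250) / (11) = 0.7386
  q = (-3 - (-4)·1.3636 - (-3)·-0.6250) / (8) = 0.0724
  r = (9 - (2)·1.3636 - (2)·0.5000) / (-8) = -0.6591
Residual b − A·x = (-1.8123, -2.6021, 2.1052); ∞-norm = 2.6021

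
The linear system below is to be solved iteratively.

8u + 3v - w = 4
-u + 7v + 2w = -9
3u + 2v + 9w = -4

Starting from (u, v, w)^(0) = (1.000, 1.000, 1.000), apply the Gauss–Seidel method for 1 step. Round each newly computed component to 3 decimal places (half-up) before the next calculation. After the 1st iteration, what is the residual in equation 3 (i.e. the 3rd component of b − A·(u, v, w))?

Iteration 1:
  u = (4 - (3)·1.000 - (-1)·1.000) / (8) = 0.250
  v = (-9 - (-1)·0.250 - (2)·1.000) / (7) = -1.536
  w = (-4 - (3)·0.250 - (2)·-1.536) / (9) = -0.186
Residual b − A·x = (6.422, 2.374, -0.004)

-0.004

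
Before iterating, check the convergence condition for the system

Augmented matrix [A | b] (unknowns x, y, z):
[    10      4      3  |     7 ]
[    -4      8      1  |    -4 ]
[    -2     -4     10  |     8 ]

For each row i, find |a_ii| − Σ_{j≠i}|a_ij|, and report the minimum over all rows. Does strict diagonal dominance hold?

3

row 1: |10| − (4+3) = 3
row 2: |8| − (4+1) = 3
row 3: |10| − (2+4) = 4
minimum over rows = 3 → strictly diagonally dominant (convergence guaranteed)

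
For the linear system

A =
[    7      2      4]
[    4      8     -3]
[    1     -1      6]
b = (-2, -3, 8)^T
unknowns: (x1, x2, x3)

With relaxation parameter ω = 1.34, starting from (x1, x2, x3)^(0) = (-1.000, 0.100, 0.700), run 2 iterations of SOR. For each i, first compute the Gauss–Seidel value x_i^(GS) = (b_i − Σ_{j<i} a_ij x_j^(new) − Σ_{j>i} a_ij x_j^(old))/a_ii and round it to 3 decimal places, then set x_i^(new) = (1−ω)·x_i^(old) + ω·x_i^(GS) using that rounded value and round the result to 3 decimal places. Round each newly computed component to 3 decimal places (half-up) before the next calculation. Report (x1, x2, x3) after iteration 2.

Iteration 1:
  x1: GS value = (-2 - (2)·0.100 - (4)·0.700) / (7) = -0.714;  x1 ← (1−ω)·-1.000 + ω·-0.714 = -0.617
  x2: GS value = (-3 - (4)·-0.617 - (-3)·0.700) / (8) = 0.196;  x2 ← (1−ω)·0.100 + ω·0.196 = 0.229
  x3: GS value = (8 - (1)·-0.617 - (-1)·0.229) / (6) = 1.474;  x3 ← (1−ω)·0.700 + ω·1.474 = 1.737
Iteration 2:
  x1: GS value = (-2 - (2)·0.229 - (4)·1.737) / (7) = -1.344;  x1 ← (1−ω)·-0.617 + ω·-1.344 = -1.591
  x2: GS value = (-3 - (4)·-1.591 - (-3)·1.737) / (8) = 1.072;  x2 ← (1−ω)·0.229 + ω·1.072 = 1.359
  x3: GS value = (8 - (1)·-1.591 - (-1)·1.359) / (6) = 1.825;  x3 ← (1−ω)·1.737 + ω·1.825 = 1.855

(-1.591, 1.359, 1.855)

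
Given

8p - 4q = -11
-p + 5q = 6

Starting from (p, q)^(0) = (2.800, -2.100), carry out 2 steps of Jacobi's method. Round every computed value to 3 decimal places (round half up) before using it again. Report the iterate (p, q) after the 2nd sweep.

(-0.495, 0.715)

Iteration 1:
  p = (-11 - (-4)·-2.100) / (8) = -2.425
  q = (6 - (-1)·2.800) / (5) = 1.760
Iteration 2:
  p = (-11 - (-4)·1.760) / (8) = -0.495
  q = (6 - (-1)·-2.425) / (5) = 0.715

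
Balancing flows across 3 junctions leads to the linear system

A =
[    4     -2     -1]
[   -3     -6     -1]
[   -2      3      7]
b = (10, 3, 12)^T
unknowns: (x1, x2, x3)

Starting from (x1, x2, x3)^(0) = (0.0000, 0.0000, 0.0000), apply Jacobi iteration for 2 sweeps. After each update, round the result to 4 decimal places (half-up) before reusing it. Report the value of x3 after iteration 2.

Iteration 1:
  x1 = (10 - (-2)·0.0000 - (-1)·0.0000) / (4) = 2.5000
  x2 = (3 - (-3)·0.0000 - (-1)·0.0000) / (-6) = -0.5000
  x3 = (12 - (-2)·0.0000 - (3)·0.0000) / (7) = 1.7143
Iteration 2:
  x1 = (10 - (-2)·-0.5000 - (-1)·1.7143) / (4) = 2.6786
  x2 = (3 - (-3)·2.5000 - (-1)·1.7143) / (-6) = -2.0357
  x3 = (12 - (-2)·2.5000 - (3)·-0.5000) / (7) = 2.6429

2.6429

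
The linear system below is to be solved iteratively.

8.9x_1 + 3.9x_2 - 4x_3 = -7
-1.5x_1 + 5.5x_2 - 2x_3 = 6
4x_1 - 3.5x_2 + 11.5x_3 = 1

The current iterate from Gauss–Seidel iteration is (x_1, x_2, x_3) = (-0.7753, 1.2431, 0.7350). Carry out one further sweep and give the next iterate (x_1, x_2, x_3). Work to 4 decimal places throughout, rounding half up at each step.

One sweep:
  x_1 = (-7 - (3.9)·1.2431 - (-4)·0.7350) / (8.9) = -1.0009
  x_2 = (6 - (-1.5)·-1.0009 - (-2)·0.7350) / (5.5) = 1.0852
  x_3 = (1 - (4)·-1.0009 - (-3.5)·1.0852) / (11.5) = 0.7654

(-1.0009, 1.0852, 0.7654)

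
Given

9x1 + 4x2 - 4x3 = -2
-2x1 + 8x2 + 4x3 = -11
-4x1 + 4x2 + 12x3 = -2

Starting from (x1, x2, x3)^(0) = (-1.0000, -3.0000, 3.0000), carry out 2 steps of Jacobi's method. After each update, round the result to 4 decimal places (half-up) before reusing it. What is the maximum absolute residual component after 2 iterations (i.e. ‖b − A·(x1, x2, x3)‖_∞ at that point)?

Iteration 1:
  x1 = (-2 - (4)·-3.0000 - (-4)·3.0000) / (9) = 2.4444
  x2 = (-11 - (-2)·-1.0000 - (4)·3.0000) / (8) = -3.1250
  x3 = (-2 - (-4)·-1.0000 - (4)·-3.0000) / (12) = 0.5000
Iteration 2:
  x1 = (-2 - (4)·-3.1250 - (-4)·0.5000) / (9) = 1.3889
  x2 = (-11 - (-2)·2.4444 - (4)·0.5000) / (8) = -1.0139
  x3 = (-2 - (-4)·2.4444 - (4)·-3.1250) / (12) = 1.6898
Residual b − A·x = (-3.6853, -6.8702, -12.6664); ∞-norm = 12.6664

12.6664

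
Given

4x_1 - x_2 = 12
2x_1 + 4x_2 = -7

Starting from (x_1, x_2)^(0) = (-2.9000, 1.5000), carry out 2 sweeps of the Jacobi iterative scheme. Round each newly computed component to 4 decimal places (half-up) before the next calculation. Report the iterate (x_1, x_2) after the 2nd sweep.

(2.9250, -3.4375)

Iteration 1:
  x_1 = (12 - (-1)·1.5000) / (4) = 3.3750
  x_2 = (-7 - (2)·-2.9000) / (4) = -0.3000
Iteration 2:
  x_1 = (12 - (-1)·-0.3000) / (4) = 2.9250
  x_2 = (-7 - (2)·3.3750) / (4) = -3.4375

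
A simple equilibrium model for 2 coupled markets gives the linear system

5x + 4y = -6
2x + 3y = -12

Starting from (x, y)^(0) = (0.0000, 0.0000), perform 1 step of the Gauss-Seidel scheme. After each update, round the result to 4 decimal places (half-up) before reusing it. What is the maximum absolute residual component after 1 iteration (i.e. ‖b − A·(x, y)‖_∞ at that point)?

12.8000

Iteration 1:
  x = (-6 - (4)·0.0000) / (5) = -1.2000
  y = (-12 - (2)·-1.2000) / (3) = -3.2000
Residual b − A·x = (12.8000, 0.0000); ∞-norm = 12.8000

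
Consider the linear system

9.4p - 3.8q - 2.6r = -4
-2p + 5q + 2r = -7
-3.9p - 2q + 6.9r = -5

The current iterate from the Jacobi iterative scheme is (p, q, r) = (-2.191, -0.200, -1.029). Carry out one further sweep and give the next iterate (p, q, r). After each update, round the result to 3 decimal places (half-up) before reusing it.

(-0.791, -1.865, -2.021)

One sweep:
  p = (-4 - (-3.8)·-0.200 - (-2.6)·-1.029) / (9.4) = -0.791
  q = (-7 - (-2)·-2.191 - (2)·-1.029) / (5) = -1.865
  r = (-5 - (-3.9)·-2.191 - (-2)·-0.200) / (6.9) = -2.021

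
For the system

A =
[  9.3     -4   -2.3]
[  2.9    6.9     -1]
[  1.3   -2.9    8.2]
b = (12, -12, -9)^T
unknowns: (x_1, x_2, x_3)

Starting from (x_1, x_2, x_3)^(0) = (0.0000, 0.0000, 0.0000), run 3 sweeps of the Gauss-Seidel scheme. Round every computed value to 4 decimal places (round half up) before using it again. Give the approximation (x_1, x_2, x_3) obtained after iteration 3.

(0.0151, -1.9999, -1.8072)

Iteration 1:
  x_1 = (12 - (-4)·0.0000 - (-2.3)·0.0000) / (9.3) = 1.2903
  x_2 = (-12 - (2.9)·1.2903 - (-1)·0.0000) / (6.9) = -2.2814
  x_3 = (-9 - (1.3)·1.2903 - (-2.9)·-2.2814) / (8.2) = -2.1090
Iteration 2:
  x_1 = (12 - (-4)·-2.2814 - (-2.3)·-2.1090) / (9.3) = -0.2125
  x_2 = (-12 - (2.9)·-0.2125 - (-1)·-2.1090) / (6.9) = -1.9555
  x_3 = (-9 - (1.3)·-0.2125 - (-2.9)·-1.9555) / (8.2) = -1.7555
Iteration 3:
  x_1 = (12 - (-4)·-1.9555 - (-2.3)·-1.7555) / (9.3) = 0.0151
  x_2 = (-12 - (2.9)·0.0151 - (-1)·-1.7555) / (6.9) = -1.9999
  x_3 = (-9 - (1.3)·0.0151 - (-2.9)·-1.9999) / (8.2) = -1.8072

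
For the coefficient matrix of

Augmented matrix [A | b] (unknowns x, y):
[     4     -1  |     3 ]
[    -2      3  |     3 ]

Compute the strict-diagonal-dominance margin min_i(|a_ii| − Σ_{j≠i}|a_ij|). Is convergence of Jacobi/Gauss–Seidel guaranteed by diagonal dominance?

row 1: |4| − (1) = 3
row 2: |3| − (2) = 1
minimum over rows = 1 → strictly diagonally dominant (convergence guaranteed)

1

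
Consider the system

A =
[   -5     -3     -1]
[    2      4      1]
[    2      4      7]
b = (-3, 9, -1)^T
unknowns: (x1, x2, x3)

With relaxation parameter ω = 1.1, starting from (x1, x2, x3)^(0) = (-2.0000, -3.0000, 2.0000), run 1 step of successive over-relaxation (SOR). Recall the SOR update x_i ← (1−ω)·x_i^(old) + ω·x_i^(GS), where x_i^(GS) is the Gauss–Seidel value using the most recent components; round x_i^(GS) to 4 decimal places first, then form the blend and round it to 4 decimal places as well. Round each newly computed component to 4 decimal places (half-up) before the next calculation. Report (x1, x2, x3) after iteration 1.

Iteration 1:
  x1: GS value = (-3 - (-3)·-3.0000 - (-1)·2.0000) / (-5) = 2.0000;  x1 ← (1−ω)·-2.0000 + ω·2.0000 = 2.4000
  x2: GS value = (9 - (2)·2.4000 - (1)·2.0000) / (4) = 0.5500;  x2 ← (1−ω)·-3.0000 + ω·0.5500 = 0.9050
  x3: GS value = (-1 - (2)·2.4000 - (4)·0.9050) / (7) = -1.3457;  x3 ← (1−ω)·2.0000 + ω·-1.3457 = -1.6803

(2.4000, 0.9050, -1.6803)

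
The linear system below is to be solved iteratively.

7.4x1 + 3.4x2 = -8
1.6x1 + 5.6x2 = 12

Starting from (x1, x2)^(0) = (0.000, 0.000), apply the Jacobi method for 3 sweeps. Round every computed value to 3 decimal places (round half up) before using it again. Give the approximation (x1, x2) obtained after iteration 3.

Iteration 1:
  x1 = (-8 - (3.4)·0.000) / (7.4) = -1.081
  x2 = (12 - (1.6)·0.000) / (5.6) = 2.143
Iteration 2:
  x1 = (-8 - (3.4)·2.143) / (7.4) = -2.066
  x2 = (12 - (1.6)·-1.081) / (5.6) = 2.452
Iteration 3:
  x1 = (-8 - (3.4)·2.452) / (7.4) = -2.208
  x2 = (12 - (1.6)·-2.066) / (5.6) = 2.733

(-2.208, 2.733)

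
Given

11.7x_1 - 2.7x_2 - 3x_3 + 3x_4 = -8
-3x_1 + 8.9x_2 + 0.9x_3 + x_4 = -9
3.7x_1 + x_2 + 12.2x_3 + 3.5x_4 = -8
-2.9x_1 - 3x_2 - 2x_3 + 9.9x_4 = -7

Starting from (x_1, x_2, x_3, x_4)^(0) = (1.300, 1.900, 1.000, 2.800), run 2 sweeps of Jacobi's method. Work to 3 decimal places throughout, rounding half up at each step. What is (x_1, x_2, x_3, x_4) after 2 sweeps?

(-1.543, -1.097, -0.490, -1.620)

Iteration 1:
  x_1 = (-8 - (-2.7)·1.900 - (-3)·1.000 - (3)·2.800) / (11.7) = -0.707
  x_2 = (-9 - (-3)·1.300 - (0.9)·1.000 - (1)·2.800) / (8.9) = -0.989
  x_3 = (-8 - (3.7)·1.300 - (1)·1.900 - (3.5)·2.800) / (12.2) = -2.009
  x_4 = (-7 - (-2.9)·1.300 - (-3)·1.900 - (-2)·1.000) / (9.9) = 0.452
Iteration 2:
  x_1 = (-8 - (-2.7)·-0.989 - (-3)·-2.009 - (3)·0.452) / (11.7) = -1.543
  x_2 = (-9 - (-3)·-0.707 - (0.9)·-2.009 - (1)·0.452) / (8.9) = -1.097
  x_3 = (-8 - (3.7)·-0.707 - (1)·-0.989 - (3.5)·0.452) / (12.2) = -0.490
  x_4 = (-7 - (-2.9)·-0.707 - (-3)·-0.989 - (-2)·-2.009) / (9.9) = -1.620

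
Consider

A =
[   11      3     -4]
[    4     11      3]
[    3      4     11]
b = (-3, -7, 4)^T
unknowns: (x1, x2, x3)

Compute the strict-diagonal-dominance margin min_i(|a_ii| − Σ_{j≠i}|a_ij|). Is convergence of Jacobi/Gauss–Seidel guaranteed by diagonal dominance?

row 1: |11| − (3+4) = 4
row 2: |11| − (4+3) = 4
row 3: |11| − (3+4) = 4
minimum over rows = 4 → strictly diagonally dominant (convergence guaranteed)

4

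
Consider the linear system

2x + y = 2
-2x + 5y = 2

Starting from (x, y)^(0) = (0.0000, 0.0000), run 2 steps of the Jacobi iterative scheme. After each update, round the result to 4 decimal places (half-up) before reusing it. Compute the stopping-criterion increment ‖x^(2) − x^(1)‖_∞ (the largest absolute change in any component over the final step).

0.4000

Iteration 1:
  x = (2 - (1)·0.0000) / (2) = 1.0000
  y = (2 - (-2)·0.0000) / (5) = 0.4000
Iteration 2:
  x = (2 - (1)·0.4000) / (2) = 0.8000
  y = (2 - (-2)·1.0000) / (5) = 0.8000
Change: (-0.2000, 0.4000) → max |·| = 0.4000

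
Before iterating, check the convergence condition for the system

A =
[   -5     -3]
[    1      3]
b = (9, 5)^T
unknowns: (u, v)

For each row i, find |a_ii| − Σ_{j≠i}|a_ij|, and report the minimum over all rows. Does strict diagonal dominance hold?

2

row 1: |-5| − (3) = 2
row 2: |3| − (1) = 2
minimum over rows = 2 → strictly diagonally dominant (convergence guaranteed)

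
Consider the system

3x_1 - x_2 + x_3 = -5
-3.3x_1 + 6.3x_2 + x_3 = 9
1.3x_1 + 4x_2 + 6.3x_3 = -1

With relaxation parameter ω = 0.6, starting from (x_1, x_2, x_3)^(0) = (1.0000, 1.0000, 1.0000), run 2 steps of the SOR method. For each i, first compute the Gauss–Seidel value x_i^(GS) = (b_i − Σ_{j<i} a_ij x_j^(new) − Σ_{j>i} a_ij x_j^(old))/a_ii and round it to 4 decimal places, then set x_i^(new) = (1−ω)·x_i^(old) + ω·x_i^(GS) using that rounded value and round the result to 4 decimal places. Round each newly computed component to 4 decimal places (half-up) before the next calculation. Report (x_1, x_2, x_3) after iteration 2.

Iteration 1:
  x_1: GS value = (-5 - (-1)·1.0000 - (1)·1.0000) / (3) = -1.6667;  x_1 ← (1−ω)·1.0000 + ω·-1.6667 = -0.6000
  x_2: GS value = (9 - (-3.3)·-0.6000 - (1)·1.0000) / (6.3) = 0.9556;  x_2 ← (1−ω)·1.0000 + ω·0.9556 = 0.9734
  x_3: GS value = (-1 - (1.3)·-0.6000 - (4)·0.9734) / (6.3) = -0.6530;  x_3 ← (1−ω)·1.0000 + ω·-0.6530 = 0.0082
Iteration 2:
  x_1: GS value = (-5 - (-1)·0.9734 - (1)·0.0082) / (3) = -1.3449;  x_1 ← (1−ω)·-0.6000 + ω·-1.3449 = -1.0469
  x_2: GS value = (9 - (-3.3)·-1.0469 - (1)·0.0082) / (6.3) = 0.8789;  x_2 ← (1−ω)·0.9734 + ω·0.8789 = 0.9167
  x_3: GS value = (-1 - (1.3)·-1.0469 - (4)·0.9167) / (6.3) = -0.5247;  x_3 ← (1−ω)·0.0082 + ω·-0.5247 = -0.3115

(-1.0469, 0.9167, -0.3115)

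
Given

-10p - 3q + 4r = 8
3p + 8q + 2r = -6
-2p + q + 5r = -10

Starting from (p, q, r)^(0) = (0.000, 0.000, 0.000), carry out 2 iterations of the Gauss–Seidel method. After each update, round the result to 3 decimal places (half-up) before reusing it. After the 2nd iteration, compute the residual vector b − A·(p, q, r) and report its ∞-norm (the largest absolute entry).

Iteration 1:
  p = (8 - (-3)·0.000 - (4)·0.000) / (-10) = -0.800
  q = (-6 - (3)·-0.800 - (2)·0.000) / (8) = -0.450
  r = (-10 - (-2)·-0.800 - (1)·-0.450) / (5) = -2.230
Iteration 2:
  p = (8 - (-3)·-0.450 - (4)·-2.230) / (-10) = -1.557
  q = (-6 - (3)·-1.557 - (2)·-2.230) / (8) = 0.391
  r = (-10 - (-2)·-1.557 - (1)·0.391) / (5) = -2.701
Residual b − A·x = (4.407, 0.945, 0.000); ∞-norm = 4.407

4.407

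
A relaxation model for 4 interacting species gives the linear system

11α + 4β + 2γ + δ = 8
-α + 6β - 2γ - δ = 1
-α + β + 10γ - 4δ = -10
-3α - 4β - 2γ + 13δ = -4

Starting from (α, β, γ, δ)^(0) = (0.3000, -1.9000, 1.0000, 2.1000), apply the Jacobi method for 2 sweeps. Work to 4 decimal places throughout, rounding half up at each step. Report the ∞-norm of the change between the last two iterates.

1.3131

Iteration 1:
  α = (8 - (4)·-1.9000 - (2)·1.0000 - (1)·2.1000) / (11) = 1.0455
  β = (1 - (-1)·0.3000 - (-2)·1.0000 - (-1)·2.1000) / (6) = 0.9000
  γ = (-10 - (-1)·0.3000 - (1)·-1.9000 - (-4)·2.1000) / (10) = 0.0600
  δ = (-4 - (-3)·0.3000 - (-4)·-1.9000 - (-2)·1.0000) / (13) = -0.6692
Iteration 2:
  α = (8 - (4)·0.9000 - (2)·0.0600 - (1)·-0.6692) / (11) = 0.4499
  β = (1 - (-1)·1.0455 - (-2)·0.0600 - (-1)·-0.6692) / (6) = 0.2494
  γ = (-10 - (-1)·1.0455 - (1)·0.9000 - (-4)·-0.6692) / (10) = -1.2531
  δ = (-4 - (-3)·1.0455 - (-4)·0.9000 - (-2)·0.0600) / (13) = 0.2197
Change: (-0.5956, -0.6506, -1.3131, 0.8889) → max |·| = 1.3131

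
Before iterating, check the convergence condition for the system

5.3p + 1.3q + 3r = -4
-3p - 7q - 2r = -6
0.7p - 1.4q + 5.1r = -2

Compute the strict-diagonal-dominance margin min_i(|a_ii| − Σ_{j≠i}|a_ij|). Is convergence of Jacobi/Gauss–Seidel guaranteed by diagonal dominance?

row 1: |5.3| − (1.3+3) = 1
row 2: |-7| − (3+2) = 2
row 3: |5.1| − (0.7+1.4) = 3
minimum over rows = 1 → strictly diagonally dominant (convergence guaranteed)

1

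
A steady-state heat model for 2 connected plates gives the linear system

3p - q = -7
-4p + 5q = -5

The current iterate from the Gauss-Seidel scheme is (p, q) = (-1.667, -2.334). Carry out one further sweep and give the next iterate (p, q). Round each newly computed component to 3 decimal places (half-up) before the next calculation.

One sweep:
  p = (-7 - (-1)·-2.334) / (3) = -3.111
  q = (-5 - (-4)·-3.111) / (5) = -3.489

(-3.111, -3.489)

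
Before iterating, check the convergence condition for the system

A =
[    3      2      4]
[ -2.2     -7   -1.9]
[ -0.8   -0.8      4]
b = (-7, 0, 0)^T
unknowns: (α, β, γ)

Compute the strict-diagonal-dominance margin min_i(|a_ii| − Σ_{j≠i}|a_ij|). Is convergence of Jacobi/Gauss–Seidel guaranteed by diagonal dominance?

row 1: |3| − (2+4) = -3
row 2: |-7| − (2.2+1.9) = 2.9
row 3: |4| − (0.8+0.8) = 2.4
minimum over rows = -3 → not strictly diagonally dominant

-3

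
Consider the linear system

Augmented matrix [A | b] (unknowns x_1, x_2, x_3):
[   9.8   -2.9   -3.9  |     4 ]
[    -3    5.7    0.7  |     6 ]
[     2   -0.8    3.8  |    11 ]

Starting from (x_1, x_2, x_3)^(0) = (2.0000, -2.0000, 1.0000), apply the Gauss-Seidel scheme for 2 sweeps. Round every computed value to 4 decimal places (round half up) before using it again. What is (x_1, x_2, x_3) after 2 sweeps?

(1.9111, 1.6899, 2.2447)

Iteration 1:
  x_1 = (4 - (-2.9)·-2.0000 - (-3.9)·1.0000) / (9.8) = 0.2143
  x_2 = (6 - (-3)·0.2143 - (0.7)·1.0000) / (5.7) = 1.0426
  x_3 = (11 - (2)·0.2143 - (-0.8)·1.0426) / (3.8) = 3.0014
Iteration 2:
  x_1 = (4 - (-2.9)·1.0426 - (-3.9)·3.0014) / (9.8) = 1.9111
  x_2 = (6 - (-3)·1.9111 - (0.7)·3.0014) / (5.7) = 1.6899
  x_3 = (11 - (2)·1.9111 - (-0.8)·1.6899) / (3.8) = 2.2447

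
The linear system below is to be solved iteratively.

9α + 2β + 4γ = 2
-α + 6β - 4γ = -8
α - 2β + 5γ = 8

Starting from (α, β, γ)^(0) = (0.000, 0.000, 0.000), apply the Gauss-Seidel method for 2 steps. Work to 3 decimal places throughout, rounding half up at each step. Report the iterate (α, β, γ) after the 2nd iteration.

Iteration 1:
  α = (2 - (2)·0.000 - (4)·0.000) / (9) = 0.222
  β = (-8 - (-1)·0.222 - (-4)·0.000) / (6) = -1.296
  γ = (8 - (1)·0.222 - (-2)·-1.296) / (5) = 1.037
Iteration 2:
  α = (2 - (2)·-1.296 - (4)·1.037) / (9) = 0.049
  β = (-8 - (-1)·0.049 - (-4)·1.037) / (6) = -0.634
  γ = (8 - (1)·0.049 - (-2)·-0.634) / (5) = 1.337

(0.049, -0.634, 1.337)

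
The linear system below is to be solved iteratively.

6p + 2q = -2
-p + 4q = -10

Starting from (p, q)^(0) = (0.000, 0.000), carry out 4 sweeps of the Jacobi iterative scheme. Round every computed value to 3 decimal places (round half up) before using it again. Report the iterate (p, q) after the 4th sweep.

(0.458, -2.368)

Iteration 1:
  p = (-2 - (2)·0.000) / (6) = -0.333
  q = (-10 - (-1)·0.000) / (4) = -2.500
Iteration 2:
  p = (-2 - (2)·-2.500) / (6) = 0.500
  q = (-10 - (-1)·-0.333) / (4) = -2.583
Iteration 3:
  p = (-2 - (2)·-2.583) / (6) = 0.528
  q = (-10 - (-1)·0.500) / (4) = -2.375
Iteration 4:
  p = (-2 - (2)·-2.375) / (6) = 0.458
  q = (-10 - (-1)·0.528) / (4) = -2.368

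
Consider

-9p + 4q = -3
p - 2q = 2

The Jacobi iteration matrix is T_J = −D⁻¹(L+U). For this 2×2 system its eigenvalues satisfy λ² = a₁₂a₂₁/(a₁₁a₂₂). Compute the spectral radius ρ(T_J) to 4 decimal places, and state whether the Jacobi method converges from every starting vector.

0.4714

a₁₂a₂₁/(a₁₁a₂₂) = (4)·(1) / ((-9)·(-2)) = 0.222222
ρ = √|0.222222| = √0.222222 = 0.4714
ρ < 1, so Jacobi converges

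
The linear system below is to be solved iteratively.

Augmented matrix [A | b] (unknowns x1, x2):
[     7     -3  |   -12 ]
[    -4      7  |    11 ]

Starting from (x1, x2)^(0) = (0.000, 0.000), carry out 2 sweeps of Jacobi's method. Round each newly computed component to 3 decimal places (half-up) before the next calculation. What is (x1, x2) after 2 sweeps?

(-1.041, 0.592)

Iteration 1:
  x1 = (-12 - (-3)·0.000) / (7) = -1.714
  x2 = (11 - (-4)·0.000) / (7) = 1.571
Iteration 2:
  x1 = (-12 - (-3)·1.571) / (7) = -1.041
  x2 = (11 - (-4)·-1.714) / (7) = 0.592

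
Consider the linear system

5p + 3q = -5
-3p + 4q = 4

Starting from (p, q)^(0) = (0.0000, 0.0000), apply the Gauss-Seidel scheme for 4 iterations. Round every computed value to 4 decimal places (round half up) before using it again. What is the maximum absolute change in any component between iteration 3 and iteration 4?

0.0304

Iteration 1:
  p = (-5 - (3)·0.0000) / (5) = -1.0000
  q = (4 - (-3)·-1.0000) / (4) = 0.2500
Iteration 2:
  p = (-5 - (3)·0.2500) / (5) = -1.1500
  q = (4 - (-3)·-1.1500) / (4) = 0.1375
Iteration 3:
  p = (-5 - (3)·0.1375) / (5) = -1.0825
  q = (4 - (-3)·-1.0825) / (4) = 0.1881
Iteration 4:
  p = (-5 - (3)·0.1881) / (5) = -1.1129
  q = (4 - (-3)·-1.1129) / (4) = 0.1653
Change: (-0.0304, -0.0228) → max |·| = 0.0304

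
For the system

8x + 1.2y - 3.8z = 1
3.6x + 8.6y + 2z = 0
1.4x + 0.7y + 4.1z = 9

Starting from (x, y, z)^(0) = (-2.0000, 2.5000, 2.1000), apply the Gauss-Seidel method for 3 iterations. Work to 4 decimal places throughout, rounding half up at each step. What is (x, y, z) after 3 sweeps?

(1.1987, -0.9541, 1.9487)

Iteration 1:
  x = (1 - (1.2)·2.5000 - (-3.8)·2.1000) / (8) = 0.7475
  y = (0 - (3.6)·0.7475 - (2)·2.1000) / (8.6) = -0.8013
  z = (9 - (1.4)·0.7475 - (0.7)·-0.8013) / (4.1) = 2.0767
Iteration 2:
  x = (1 - (1.2)·-0.8013 - (-3.8)·2.0767) / (8) = 1.2316
  y = (0 - (3.6)·1.2316 - (2)·2.0767) / (8.6) = -0.9985
  z = (9 - (1.4)·1.2316 - (0.7)·-0.9985) / (4.1) = 1.9451
Iteration 3:
  x = (1 - (1.2)·-0.9985 - (-3.8)·1.9451) / (8) = 1.1987
  y = (0 - (3.6)·1.1987 - (2)·1.9451) / (8.6) = -0.9541
  z = (9 - (1.4)·1.1987 - (0.7)·-0.9541) / (4.1) = 1.9487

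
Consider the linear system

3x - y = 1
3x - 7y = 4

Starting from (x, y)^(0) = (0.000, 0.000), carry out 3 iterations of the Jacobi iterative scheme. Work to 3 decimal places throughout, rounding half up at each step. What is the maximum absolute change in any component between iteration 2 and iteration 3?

Iteration 1:
  x = (1 - (-1)·0.000) / (3) = 0.333
  y = (4 - (3)·0.000) / (-7) = -0.571
Iteration 2:
  x = (1 - (-1)·-0.571) / (3) = 0.143
  y = (4 - (3)·0.333) / (-7) = -0.429
Iteration 3:
  x = (1 - (-1)·-0.429) / (3) = 0.190
  y = (4 - (3)·0.143) / (-7) = -0.510
Change: (0.047, -0.081) → max |·| = 0.081

0.081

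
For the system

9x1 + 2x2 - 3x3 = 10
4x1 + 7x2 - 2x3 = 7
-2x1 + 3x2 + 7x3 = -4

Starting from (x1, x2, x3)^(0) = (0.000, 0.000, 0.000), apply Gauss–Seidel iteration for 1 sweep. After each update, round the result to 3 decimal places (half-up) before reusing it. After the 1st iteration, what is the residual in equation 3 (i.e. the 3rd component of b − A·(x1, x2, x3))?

-0.003

Iteration 1:
  x1 = (10 - (2)·0.000 - (-3)·0.000) / (9) = 1.111
  x2 = (7 - (4)·1.111 - (-2)·0.000) / (7) = 0.365
  x3 = (-4 - (-2)·1.111 - (3)·0.365) / (7) = -0.410
Residual b − A·x = (-1.959, -0.819, -0.003)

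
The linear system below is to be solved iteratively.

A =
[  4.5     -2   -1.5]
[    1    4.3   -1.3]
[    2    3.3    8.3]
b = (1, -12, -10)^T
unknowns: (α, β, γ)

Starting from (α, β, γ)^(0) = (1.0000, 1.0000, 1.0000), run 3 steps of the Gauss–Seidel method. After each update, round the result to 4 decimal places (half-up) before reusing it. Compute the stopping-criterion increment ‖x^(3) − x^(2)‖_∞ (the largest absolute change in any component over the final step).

Iteration 1:
  α = (1 - (-2)·1.0000 - (-1.5)·1.0000) / (4.5) = 1.0000
  β = (-12 - (1)·1.0000 - (-1.3)·1.0000) / (4.3) = -2.7209
  γ = (-10 - (2)·1.0000 - (3.3)·-2.7209) / (8.3) = -0.3640
Iteration 2:
  α = (1 - (-2)·-2.7209 - (-1.5)·-0.3640) / (4.5) = -1.1084
  β = (-12 - (1)·-1.1084 - (-1.3)·-0.3640) / (4.3) = -2.6430
  γ = (-10 - (2)·-1.1084 - (3.3)·-2.6430) / (8.3) = 0.1131
Iteration 3:
  α = (1 - (-2)·-2.6430 - (-1.5)·0.1131) / (4.5) = -0.9147
  β = (-12 - (1)·-0.9147 - (-1.3)·0.1131) / (4.3) = -2.5438
  γ = (-10 - (2)·-0.9147 - (3.3)·-2.5438) / (8.3) = 0.0270
Change: (0.1937, 0.0992, -0.0861) → max |·| = 0.1937

0.1937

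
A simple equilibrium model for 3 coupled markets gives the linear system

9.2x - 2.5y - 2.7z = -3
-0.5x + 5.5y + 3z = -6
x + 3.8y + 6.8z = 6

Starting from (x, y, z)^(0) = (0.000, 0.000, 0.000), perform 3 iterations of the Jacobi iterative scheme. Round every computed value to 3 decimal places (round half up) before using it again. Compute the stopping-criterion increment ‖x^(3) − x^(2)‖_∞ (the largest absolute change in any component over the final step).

0.362

Iteration 1:
  x = (-3 - (-2.5)·0.000 - (-2.7)·0.000) / (9.2) = -0.326
  y = (-6 - (-0.5)·0.000 - (3)·0.000) / (5.5) = -1.091
  z = (6 - (1)·0.000 - (3.8)·0.000) / (6.8) = 0.882
Iteration 2:
  x = (-3 - (-2.5)·-1.091 - (-2.7)·0.882) / (9.2) = -0.364
  y = (-6 - (-0.5)·-0.326 - (3)·0.882) / (5.5) = -1.602
  z = (6 - (1)·-0.326 - (3.8)·-1.091) / (6.8) = 1.540
Iteration 3:
  x = (-3 - (-2.5)·-1.602 - (-2.7)·1.540) / (9.2) = -0.309
  y = (-6 - (-0.5)·-0.364 - (3)·1.540) / (5.5) = -1.964
  z = (6 - (1)·-0.364 - (3.8)·-1.602) / (6.8) = 1.831
Change: (0.055, -0.362, 0.291) → max |·| = 0.362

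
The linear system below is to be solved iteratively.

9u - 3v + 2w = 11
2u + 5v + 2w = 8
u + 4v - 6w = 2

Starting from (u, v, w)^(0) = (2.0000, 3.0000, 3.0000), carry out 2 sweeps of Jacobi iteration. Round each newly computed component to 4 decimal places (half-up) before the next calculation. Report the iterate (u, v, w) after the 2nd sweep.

(0.6444, 0.1778, -0.3407)

Iteration 1:
  u = (11 - (-3)·3.0000 - (2)·3.0000) / (9) = 1.5556
  v = (8 - (2)·2.0000 - (2)·3.0000) / (5) = -0.4000
  w = (2 - (1)·2.0000 - (4)·3.0000) / (-6) = 2.0000
Iteration 2:
  u = (11 - (-3)·-0.4000 - (2)·2.0000) / (9) = 0.6444
  v = (8 - (2)·1.5556 - (2)·2.0000) / (5) = 0.1778
  w = (2 - (1)·1.5556 - (4)·-0.4000) / (-6) = -0.3407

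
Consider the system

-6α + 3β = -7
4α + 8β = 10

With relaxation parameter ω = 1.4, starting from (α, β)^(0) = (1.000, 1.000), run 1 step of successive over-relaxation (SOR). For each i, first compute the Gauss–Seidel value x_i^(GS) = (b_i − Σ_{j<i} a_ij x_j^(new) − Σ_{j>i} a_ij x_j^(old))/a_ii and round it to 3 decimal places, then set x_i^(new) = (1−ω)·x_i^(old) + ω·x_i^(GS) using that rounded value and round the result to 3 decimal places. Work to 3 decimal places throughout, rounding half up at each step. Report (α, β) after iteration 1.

Iteration 1:
  α: GS value = (-7 - (3)·1.000) / (-6) = 1.667;  α ← (1−ω)·1.000 + ω·1.667 = 1.934
  β: GS value = (10 - (4)·1.934) / (8) = 0.283;  β ← (1−ω)·1.000 + ω·0.283 = -0.004

(1.934, -0.004)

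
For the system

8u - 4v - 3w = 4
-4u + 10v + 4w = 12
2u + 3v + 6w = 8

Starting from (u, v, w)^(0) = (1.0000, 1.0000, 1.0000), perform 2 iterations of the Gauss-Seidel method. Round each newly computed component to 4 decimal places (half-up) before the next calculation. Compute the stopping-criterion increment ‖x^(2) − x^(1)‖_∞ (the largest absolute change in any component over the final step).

0.2700

Iteration 1:
  u = (4 - (-4)·1.0000 - (-3)·1.0000) / (8) = 1.3750
  v = (12 - (-4)·1.3750 - (4)·1.0000) / (10) = 1.3500
  w = (8 - (2)·1.3750 - (3)·1.3500) / (6) = 0.2000
Iteration 2:
  u = (4 - (-4)·1.3500 - (-3)·0.2000) / (8) = 1.2500
  v = (12 - (-4)·1.2500 - (4)·0.2000) / (10) = 1.6200
  w = (8 - (2)·1.2500 - (3)·1.6200) / (6) = 0.1067
Change: (-0.1250, 0.2700, -0.0933) → max |·| = 0.2700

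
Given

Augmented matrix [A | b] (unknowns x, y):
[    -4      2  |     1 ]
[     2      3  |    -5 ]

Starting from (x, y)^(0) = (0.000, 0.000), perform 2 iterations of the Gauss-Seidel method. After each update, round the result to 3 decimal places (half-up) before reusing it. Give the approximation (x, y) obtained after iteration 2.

Iteration 1:
  x = (1 - (2)·0.000) / (-4) = -0.250
  y = (-5 - (2)·-0.250) / (3) = -1.500
Iteration 2:
  x = (1 - (2)·-1.500) / (-4) = -1.000
  y = (-5 - (2)·-1.000) / (3) = -1.000

(-1.000, -1.000)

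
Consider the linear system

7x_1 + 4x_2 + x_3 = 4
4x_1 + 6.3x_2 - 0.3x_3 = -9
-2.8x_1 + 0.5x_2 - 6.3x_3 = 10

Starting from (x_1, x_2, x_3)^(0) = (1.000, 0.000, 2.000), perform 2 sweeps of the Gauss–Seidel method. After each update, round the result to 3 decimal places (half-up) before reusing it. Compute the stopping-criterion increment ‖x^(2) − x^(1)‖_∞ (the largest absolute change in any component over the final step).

Iteration 1:
  x_1 = (4 - (4)·0.000 - (1)·2.000) / (7) = 0.286
  x_2 = (-9 - (4)·0.286 - (-0.3)·2.000) / (6.3) = -1.515
  x_3 = (10 - (-2.8)·0.286 - (0.5)·-1.515) / (-6.3) = -1.835
Iteration 2:
  x_1 = (4 - (4)·-1.515 - (1)·-1.835) / (7) = 1.699
  x_2 = (-9 - (4)·1.699 - (-0.3)·-1.835) / (6.3) = -2.595
  x_3 = (10 - (-2.8)·1.699 - (0.5)·-2.595) / (-6.3) = -2.548
Change: (1.413, -1.080, -0.713) → max |·| = 1.413

1.413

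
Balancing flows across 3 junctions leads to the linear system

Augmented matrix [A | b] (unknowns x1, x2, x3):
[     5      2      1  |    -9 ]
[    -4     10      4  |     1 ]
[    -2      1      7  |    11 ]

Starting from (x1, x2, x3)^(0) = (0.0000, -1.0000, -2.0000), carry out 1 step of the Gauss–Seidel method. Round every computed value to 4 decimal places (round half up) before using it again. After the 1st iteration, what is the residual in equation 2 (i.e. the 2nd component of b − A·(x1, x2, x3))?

-12.8572

Iteration 1:
  x1 = (-9 - (2)·-1.0000 - (1)·-2.0000) / (5) = -1.0000
  x2 = (1 - (-4)·-1.0000 - (4)·-2.0000) / (10) = 0.5000
  x3 = (11 - (-2)·-1.0000 - (1)·0.5000) / (7) = 1.2143
Residual b − A·x = (-6.2143, -12.8572, -0.0001)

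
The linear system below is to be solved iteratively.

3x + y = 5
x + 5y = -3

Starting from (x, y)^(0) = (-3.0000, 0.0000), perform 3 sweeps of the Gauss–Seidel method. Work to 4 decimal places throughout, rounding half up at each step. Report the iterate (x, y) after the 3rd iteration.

Iteration 1:
  x = (5 - (1)·0.0000) / (3) = 1.6667
  y = (-3 - (1)·1.6667) / (5) = -0.9333
Iteration 2:
  x = (5 - (1)·-0.9333) / (3) = 1.9778
  y = (-3 - (1)·1.9778) / (5) = -0.9956
Iteration 3:
  x = (5 - (1)·-0.9956) / (3) = 1.9985
  y = (-3 - (1)·1.9985) / (5) = -0.9997

(1.9985, -0.9997)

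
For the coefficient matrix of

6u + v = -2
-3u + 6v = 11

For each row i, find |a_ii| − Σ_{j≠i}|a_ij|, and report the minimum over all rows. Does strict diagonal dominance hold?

row 1: |6| − (1) = 5
row 2: |6| − (3) = 3
minimum over rows = 3 → strictly diagonally dominant (convergence guaranteed)

3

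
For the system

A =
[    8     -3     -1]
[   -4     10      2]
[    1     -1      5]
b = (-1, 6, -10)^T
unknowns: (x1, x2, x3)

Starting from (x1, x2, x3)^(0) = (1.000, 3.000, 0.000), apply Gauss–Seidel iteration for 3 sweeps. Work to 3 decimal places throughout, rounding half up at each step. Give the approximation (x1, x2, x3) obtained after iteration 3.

(0.025, 0.970, -1.811)

Iteration 1:
  x1 = (-1 - (-3)·3.000 - (-1)·0.000) / (8) = 1.000
  x2 = (6 - (-4)·1.000 - (2)·0.000) / (10) = 1.000
  x3 = (-10 - (1)·1.000 - (-1)·1.000) / (5) = -2.000
Iteration 2:
  x1 = (-1 - (-3)·1.000 - (-1)·-2.000) / (8) = 0.000
  x2 = (6 - (-4)·0.000 - (2)·-2.000) / (10) = 1.000
  x3 = (-10 - (1)·0.000 - (-1)·1.000) / (5) = -1.800
Iteration 3:
  x1 = (-1 - (-3)·1.000 - (-1)·-1.800) / (8) = 0.025
  x2 = (6 - (-4)·0.025 - (2)·-1.800) / (10) = 0.970
  x3 = (-10 - (1)·0.025 - (-1)·0.970) / (5) = -1.811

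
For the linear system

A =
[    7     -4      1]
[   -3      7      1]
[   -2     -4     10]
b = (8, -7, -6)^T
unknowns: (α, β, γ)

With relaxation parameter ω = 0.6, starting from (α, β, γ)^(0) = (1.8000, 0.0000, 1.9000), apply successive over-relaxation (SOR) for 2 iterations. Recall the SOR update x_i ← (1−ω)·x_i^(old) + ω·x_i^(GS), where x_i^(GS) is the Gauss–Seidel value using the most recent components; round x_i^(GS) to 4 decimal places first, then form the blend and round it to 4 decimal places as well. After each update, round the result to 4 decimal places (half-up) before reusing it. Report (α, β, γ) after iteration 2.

Iteration 1:
  α: GS value = (8 - (-4)·0.0000 - (1)·1.9000) / (7) = 0.8714;  α ← (1−ω)·1.8000 + ω·0.8714 = 1.2428
  β: GS value = (-7 - (-3)·1.2428 - (1)·1.9000) / (7) = -0.7388;  β ← (1−ω)·0.0000 + ω·-0.7388 = -0.4433
  γ: GS value = (-6 - (-2)·1.2428 - (-4)·-0.4433) / (10) = -0.5288;  γ ← (1−ω)·1.9000 + ω·-0.5288 = 0.4427
Iteration 2:
  α: GS value = (8 - (-4)·-0.4433 - (1)·0.4427) / (7) = 0.8263;  α ← (1−ω)·1.2428 + ω·0.8263 = 0.9929
  β: GS value = (-7 - (-3)·0.9929 - (1)·0.4427) / (7) = -0.6377;  β ← (1−ω)·-0.4433 + ω·-0.6377 = -0.5599
  γ: GS value = (-6 - (-2)·0.9929 - (-4)·-0.5599) / (10) = -0.6254;  γ ← (1−ω)·0.4427 + ω·-0.6254 = -0.1982

(0.9929, -0.5599, -0.1982)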